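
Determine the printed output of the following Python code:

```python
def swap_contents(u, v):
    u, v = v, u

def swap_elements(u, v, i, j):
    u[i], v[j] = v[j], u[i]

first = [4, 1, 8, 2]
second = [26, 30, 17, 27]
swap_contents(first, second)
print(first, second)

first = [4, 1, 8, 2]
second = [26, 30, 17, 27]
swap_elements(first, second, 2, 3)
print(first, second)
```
[4, 1, 8, 2] [26, 30, 17, 27]
[4, 1, 27, 2] [26, 30, 17, 8]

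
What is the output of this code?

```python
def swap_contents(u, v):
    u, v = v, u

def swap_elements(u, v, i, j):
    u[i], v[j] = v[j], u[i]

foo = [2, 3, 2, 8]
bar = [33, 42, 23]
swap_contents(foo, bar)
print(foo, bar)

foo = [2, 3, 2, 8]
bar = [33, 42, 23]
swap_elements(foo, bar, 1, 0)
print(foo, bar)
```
[2, 3, 2, 8] [33, 42, 23]
[2, 33, 2, 8] [3, 42, 23]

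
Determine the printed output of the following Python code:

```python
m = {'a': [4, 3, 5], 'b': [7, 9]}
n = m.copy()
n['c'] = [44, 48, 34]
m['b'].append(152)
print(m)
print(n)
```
{'a': [4, 3, 5], 'b': [7, 9, 152]}
{'a': [4, 3, 5], 'b': [7, 9, 152], 'c': [44, 48, 34]}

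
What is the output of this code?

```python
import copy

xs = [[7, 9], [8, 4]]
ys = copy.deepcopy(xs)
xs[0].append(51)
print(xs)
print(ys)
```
[[7, 9, 51], [8, 4]]
[[7, 9], [8, 4]]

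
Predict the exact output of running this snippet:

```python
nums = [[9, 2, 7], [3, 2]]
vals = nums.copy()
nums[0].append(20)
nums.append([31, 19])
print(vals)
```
[[9, 2, 7, 20], [3, 2]]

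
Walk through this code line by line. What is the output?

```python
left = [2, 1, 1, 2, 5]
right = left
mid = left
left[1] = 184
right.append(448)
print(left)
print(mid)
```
[2, 184, 1, 2, 5, 448]
[2, 184, 1, 2, 5, 448]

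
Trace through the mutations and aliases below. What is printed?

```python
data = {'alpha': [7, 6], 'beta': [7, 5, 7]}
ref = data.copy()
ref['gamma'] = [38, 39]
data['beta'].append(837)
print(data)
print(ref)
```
{'alpha': [7, 6], 'beta': [7, 5, 7, 837]}
{'alpha': [7, 6], 'beta': [7, 5, 7, 837], 'gamma': [38, 39]}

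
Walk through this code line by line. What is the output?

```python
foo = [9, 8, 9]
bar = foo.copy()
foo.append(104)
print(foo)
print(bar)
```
[9, 8, 9, 104]
[9, 8, 9]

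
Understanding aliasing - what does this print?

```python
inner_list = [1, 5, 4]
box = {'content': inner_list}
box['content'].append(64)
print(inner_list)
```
[1, 5, 4, 64]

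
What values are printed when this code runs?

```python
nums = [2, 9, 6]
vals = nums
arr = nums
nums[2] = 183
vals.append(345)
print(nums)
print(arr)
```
[2, 9, 183, 345]
[2, 9, 183, 345]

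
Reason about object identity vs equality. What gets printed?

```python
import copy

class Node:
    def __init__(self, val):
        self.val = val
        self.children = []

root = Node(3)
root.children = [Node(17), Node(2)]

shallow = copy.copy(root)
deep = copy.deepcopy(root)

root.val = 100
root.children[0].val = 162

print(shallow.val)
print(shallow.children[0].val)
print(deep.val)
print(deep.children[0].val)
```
3
162
3
17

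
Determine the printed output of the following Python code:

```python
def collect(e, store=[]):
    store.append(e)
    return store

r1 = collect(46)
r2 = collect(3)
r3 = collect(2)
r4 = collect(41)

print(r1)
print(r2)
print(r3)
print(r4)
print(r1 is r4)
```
[46, 3, 2, 41]
[46, 3, 2, 41]
[46, 3, 2, 41]
[46, 3, 2, 41]
True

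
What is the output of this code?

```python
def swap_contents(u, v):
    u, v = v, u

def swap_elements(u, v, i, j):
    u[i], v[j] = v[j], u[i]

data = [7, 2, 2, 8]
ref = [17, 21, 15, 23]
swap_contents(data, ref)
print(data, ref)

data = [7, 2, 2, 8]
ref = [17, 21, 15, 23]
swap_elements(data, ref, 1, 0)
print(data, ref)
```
[7, 2, 2, 8] [17, 21, 15, 23]
[7, 17, 2, 8] [2, 21, 15, 23]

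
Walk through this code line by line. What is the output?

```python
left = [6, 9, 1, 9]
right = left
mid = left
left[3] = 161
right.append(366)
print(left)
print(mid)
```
[6, 9, 1, 161, 366]
[6, 9, 1, 161, 366]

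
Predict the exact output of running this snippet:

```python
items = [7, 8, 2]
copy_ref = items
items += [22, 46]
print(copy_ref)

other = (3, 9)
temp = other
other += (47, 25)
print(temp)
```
[7, 8, 2, 22, 46]
(3, 9)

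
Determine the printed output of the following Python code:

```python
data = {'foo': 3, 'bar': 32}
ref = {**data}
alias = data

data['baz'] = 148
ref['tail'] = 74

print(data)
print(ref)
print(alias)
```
{'foo': 3, 'bar': 32, 'baz': 148}
{'foo': 3, 'bar': 32, 'tail': 74}
{'foo': 3, 'bar': 32, 'baz': 148}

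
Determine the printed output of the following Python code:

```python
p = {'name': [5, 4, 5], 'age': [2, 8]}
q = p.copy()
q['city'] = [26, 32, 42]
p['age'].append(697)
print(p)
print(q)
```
{'name': [5, 4, 5], 'age': [2, 8, 697]}
{'name': [5, 4, 5], 'age': [2, 8, 697], 'city': [26, 32, 42]}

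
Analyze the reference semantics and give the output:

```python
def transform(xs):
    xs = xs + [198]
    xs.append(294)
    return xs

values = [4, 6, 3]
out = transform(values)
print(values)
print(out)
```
[4, 6, 3]
[4, 6, 3, 198, 294]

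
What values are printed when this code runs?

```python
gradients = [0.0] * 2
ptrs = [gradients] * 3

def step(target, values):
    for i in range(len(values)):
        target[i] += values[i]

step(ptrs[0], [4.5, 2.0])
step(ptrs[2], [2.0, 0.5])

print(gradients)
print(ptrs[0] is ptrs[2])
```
[6.5, 2.5]
True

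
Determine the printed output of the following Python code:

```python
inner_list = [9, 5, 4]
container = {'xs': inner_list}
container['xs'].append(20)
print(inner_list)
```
[9, 5, 4, 20]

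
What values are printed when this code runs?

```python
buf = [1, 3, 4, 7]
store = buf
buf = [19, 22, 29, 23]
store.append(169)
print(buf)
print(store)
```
[19, 22, 29, 23]
[1, 3, 4, 7, 169]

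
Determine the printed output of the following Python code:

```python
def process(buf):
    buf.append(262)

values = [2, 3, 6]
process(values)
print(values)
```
[2, 3, 6, 262]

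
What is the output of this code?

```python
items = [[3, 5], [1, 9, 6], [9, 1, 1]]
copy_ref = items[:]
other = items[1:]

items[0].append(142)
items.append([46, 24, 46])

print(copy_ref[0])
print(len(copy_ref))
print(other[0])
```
[3, 5, 142]
3
[1, 9, 6]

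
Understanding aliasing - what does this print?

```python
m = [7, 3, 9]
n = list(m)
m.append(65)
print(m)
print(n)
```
[7, 3, 9, 65]
[7, 3, 9]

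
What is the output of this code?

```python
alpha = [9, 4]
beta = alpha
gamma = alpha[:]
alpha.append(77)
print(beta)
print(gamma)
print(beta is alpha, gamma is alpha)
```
[9, 4, 77]
[9, 4]
True False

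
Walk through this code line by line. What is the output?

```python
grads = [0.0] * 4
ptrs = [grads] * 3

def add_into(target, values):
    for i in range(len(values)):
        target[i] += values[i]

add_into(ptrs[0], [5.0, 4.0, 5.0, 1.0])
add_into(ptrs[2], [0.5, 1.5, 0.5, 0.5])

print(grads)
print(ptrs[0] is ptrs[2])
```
[5.5, 5.5, 5.5, 1.5]
True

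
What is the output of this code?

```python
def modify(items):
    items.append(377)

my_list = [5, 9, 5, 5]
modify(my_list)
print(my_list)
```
[5, 9, 5, 5, 377]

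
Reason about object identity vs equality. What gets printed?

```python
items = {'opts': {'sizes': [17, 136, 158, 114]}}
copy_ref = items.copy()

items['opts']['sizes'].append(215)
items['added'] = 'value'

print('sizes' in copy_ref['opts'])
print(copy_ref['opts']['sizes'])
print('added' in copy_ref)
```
True
[17, 136, 158, 114, 215]
False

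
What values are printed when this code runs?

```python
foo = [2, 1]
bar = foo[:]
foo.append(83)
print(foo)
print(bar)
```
[2, 1, 83]
[2, 1]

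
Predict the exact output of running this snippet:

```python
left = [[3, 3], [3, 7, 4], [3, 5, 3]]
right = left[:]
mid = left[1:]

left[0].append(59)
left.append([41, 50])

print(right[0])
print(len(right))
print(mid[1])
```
[3, 3, 59]
3
[3, 5, 3]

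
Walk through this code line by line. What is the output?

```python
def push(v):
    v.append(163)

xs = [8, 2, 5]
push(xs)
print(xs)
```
[8, 2, 5, 163]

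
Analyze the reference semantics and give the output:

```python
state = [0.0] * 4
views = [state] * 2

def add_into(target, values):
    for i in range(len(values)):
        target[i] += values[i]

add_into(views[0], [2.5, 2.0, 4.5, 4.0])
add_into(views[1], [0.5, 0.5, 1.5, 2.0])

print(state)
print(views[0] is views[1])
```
[3.0, 2.5, 6.0, 6.0]
True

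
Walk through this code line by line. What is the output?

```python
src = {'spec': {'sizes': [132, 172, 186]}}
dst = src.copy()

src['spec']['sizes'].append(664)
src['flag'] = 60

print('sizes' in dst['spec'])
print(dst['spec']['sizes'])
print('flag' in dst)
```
True
[132, 172, 186, 664]
False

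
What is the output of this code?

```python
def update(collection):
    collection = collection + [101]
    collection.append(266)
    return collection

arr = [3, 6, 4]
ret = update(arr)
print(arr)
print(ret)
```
[3, 6, 4]
[3, 6, 4, 101, 266]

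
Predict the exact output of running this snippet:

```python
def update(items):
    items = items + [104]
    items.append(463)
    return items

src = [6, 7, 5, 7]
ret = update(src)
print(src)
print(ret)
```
[6, 7, 5, 7]
[6, 7, 5, 7, 104, 463]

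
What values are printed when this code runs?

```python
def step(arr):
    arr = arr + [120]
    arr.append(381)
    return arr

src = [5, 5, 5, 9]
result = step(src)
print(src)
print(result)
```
[5, 5, 5, 9]
[5, 5, 5, 9, 120, 381]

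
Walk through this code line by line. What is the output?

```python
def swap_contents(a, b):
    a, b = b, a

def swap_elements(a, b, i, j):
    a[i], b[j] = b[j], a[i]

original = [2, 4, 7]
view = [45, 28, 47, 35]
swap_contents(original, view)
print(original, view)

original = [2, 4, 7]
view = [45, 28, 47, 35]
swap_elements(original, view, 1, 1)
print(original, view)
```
[2, 4, 7] [45, 28, 47, 35]
[2, 28, 7] [45, 4, 47, 35]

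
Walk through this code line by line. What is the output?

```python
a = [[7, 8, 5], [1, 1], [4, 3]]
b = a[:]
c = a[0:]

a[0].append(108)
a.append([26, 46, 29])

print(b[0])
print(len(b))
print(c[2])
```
[7, 8, 5, 108]
3
[4, 3]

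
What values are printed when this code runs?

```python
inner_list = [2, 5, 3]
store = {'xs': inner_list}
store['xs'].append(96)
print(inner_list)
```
[2, 5, 3, 96]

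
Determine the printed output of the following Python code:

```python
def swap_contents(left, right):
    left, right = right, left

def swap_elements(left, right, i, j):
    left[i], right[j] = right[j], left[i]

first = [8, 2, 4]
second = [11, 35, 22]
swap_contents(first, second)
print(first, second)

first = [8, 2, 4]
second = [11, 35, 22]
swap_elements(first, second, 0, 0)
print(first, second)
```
[8, 2, 4] [11, 35, 22]
[11, 2, 4] [8, 35, 22]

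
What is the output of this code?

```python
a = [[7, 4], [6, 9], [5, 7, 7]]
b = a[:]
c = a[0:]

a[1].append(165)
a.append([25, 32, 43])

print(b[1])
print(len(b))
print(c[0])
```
[6, 9, 165]
3
[7, 4]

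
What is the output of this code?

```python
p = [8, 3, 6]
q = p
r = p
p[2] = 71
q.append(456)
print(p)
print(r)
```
[8, 3, 71, 456]
[8, 3, 71, 456]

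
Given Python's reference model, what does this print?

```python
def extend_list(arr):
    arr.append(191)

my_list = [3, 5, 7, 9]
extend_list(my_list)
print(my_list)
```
[3, 5, 7, 9, 191]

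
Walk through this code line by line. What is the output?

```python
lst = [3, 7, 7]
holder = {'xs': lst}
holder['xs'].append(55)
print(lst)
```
[3, 7, 7, 55]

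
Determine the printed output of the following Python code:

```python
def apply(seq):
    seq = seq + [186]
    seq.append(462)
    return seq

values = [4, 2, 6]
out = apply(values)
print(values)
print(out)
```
[4, 2, 6]
[4, 2, 6, 186, 462]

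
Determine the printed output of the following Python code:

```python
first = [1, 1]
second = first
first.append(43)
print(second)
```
[1, 1, 43]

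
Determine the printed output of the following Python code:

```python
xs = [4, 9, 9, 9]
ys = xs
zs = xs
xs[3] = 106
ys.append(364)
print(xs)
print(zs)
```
[4, 9, 9, 106, 364]
[4, 9, 9, 106, 364]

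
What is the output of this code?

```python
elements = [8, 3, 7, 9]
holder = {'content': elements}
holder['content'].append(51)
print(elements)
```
[8, 3, 7, 9, 51]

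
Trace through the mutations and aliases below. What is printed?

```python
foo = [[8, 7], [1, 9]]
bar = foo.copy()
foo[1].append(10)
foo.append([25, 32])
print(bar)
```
[[8, 7], [1, 9, 10]]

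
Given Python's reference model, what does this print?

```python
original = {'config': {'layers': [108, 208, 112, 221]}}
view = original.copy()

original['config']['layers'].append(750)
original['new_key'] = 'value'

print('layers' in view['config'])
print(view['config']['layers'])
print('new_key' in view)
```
True
[108, 208, 112, 221, 750]
False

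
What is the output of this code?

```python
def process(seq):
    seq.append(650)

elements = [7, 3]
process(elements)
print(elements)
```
[7, 3, 650]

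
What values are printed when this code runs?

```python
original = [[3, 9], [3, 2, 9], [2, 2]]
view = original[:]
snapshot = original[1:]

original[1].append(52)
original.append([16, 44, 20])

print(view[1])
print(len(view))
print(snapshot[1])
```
[3, 2, 9, 52]
3
[2, 2]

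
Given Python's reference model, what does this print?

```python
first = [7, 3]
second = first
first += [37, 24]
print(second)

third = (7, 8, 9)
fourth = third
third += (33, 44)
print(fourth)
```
[7, 3, 37, 24]
(7, 8, 9)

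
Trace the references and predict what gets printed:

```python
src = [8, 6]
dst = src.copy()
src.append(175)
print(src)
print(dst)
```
[8, 6, 175]
[8, 6]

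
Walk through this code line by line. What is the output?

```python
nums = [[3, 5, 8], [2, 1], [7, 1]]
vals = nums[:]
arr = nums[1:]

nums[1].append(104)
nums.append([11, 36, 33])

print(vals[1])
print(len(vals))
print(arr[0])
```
[2, 1, 104]
3
[2, 1, 104]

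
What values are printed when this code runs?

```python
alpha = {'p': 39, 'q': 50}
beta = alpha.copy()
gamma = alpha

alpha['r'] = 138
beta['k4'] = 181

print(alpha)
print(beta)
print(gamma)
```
{'p': 39, 'q': 50, 'r': 138}
{'p': 39, 'q': 50, 'k4': 181}
{'p': 39, 'q': 50, 'r': 138}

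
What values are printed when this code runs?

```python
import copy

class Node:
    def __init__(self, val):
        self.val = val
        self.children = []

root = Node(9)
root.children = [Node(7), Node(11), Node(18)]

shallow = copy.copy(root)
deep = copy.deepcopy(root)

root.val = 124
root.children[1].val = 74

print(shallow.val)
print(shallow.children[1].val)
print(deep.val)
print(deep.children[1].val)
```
9
74
9
11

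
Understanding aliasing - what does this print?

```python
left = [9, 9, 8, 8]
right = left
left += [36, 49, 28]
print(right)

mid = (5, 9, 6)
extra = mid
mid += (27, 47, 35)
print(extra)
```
[9, 9, 8, 8, 36, 49, 28]
(5, 9, 6)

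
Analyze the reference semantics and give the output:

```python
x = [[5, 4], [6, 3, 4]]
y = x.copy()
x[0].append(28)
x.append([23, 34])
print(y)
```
[[5, 4, 28], [6, 3, 4]]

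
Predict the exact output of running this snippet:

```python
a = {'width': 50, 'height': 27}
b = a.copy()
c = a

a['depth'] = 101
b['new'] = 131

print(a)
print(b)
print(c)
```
{'width': 50, 'height': 27, 'depth': 101}
{'width': 50, 'height': 27, 'new': 131}
{'width': 50, 'height': 27, 'depth': 101}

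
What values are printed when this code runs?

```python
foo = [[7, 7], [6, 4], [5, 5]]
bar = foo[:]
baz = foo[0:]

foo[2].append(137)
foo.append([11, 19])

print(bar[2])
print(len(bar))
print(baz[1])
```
[5, 5, 137]
3
[6, 4]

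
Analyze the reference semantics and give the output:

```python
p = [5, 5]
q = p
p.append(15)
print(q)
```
[5, 5, 15]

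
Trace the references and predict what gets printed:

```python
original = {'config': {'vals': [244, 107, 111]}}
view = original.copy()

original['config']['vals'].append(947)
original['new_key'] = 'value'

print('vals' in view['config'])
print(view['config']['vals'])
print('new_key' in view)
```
True
[244, 107, 111, 947]
False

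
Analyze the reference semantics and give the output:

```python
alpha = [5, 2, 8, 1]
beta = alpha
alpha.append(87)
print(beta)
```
[5, 2, 8, 1, 87]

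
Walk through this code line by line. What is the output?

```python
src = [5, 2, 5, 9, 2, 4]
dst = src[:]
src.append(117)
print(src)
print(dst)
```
[5, 2, 5, 9, 2, 4, 117]
[5, 2, 5, 9, 2, 4]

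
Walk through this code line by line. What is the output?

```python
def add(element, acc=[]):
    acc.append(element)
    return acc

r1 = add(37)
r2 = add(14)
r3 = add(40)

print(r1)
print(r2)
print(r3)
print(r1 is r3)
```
[37, 14, 40]
[37, 14, 40]
[37, 14, 40]
True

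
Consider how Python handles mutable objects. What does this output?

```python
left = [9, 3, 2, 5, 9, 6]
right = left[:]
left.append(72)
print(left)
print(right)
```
[9, 3, 2, 5, 9, 6, 72]
[9, 3, 2, 5, 9, 6]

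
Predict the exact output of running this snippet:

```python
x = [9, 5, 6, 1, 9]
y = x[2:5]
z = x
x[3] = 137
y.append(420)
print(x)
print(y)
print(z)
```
[9, 5, 6, 137, 9]
[6, 1, 9, 420]
[9, 5, 6, 137, 9]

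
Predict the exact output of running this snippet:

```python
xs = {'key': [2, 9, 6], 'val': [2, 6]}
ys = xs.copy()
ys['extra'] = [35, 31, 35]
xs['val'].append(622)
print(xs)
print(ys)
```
{'key': [2, 9, 6], 'val': [2, 6, 622]}
{'key': [2, 9, 6], 'val': [2, 6, 622], 'extra': [35, 31, 35]}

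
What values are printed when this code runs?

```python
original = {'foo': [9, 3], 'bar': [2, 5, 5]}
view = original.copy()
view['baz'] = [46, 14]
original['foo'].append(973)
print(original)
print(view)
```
{'foo': [9, 3, 973], 'bar': [2, 5, 5]}
{'foo': [9, 3, 973], 'bar': [2, 5, 5], 'baz': [46, 14]}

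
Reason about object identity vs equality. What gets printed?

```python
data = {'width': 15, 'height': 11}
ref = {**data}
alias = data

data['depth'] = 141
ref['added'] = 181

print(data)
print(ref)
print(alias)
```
{'width': 15, 'height': 11, 'depth': 141}
{'width': 15, 'height': 11, 'added': 181}
{'width': 15, 'height': 11, 'depth': 141}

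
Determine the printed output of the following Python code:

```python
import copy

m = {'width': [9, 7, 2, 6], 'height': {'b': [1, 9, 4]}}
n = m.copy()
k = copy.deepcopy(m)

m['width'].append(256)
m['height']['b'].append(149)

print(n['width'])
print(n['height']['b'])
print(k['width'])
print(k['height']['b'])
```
[9, 7, 2, 6, 256]
[1, 9, 4, 149]
[9, 7, 2, 6]
[1, 9, 4]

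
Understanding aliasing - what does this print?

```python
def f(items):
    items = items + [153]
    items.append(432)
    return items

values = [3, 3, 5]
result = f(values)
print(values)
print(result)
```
[3, 3, 5]
[3, 3, 5, 153, 432]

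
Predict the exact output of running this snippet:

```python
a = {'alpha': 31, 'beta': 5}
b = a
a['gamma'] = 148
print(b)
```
{'alpha': 31, 'beta': 5, 'gamma': 148}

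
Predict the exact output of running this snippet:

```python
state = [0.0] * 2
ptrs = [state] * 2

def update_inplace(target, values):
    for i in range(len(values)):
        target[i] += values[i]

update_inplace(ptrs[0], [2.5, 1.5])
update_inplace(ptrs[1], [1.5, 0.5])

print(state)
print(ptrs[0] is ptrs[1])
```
[4.0, 2.0]
True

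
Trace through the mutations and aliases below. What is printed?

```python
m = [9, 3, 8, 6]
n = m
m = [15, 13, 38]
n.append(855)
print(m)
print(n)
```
[15, 13, 38]
[9, 3, 8, 6, 855]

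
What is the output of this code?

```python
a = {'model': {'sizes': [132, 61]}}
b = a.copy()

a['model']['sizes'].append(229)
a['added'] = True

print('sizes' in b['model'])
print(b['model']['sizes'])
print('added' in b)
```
True
[132, 61, 229]
False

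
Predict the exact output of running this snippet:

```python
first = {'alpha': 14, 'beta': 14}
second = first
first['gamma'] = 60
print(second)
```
{'alpha': 14, 'beta': 14, 'gamma': 60}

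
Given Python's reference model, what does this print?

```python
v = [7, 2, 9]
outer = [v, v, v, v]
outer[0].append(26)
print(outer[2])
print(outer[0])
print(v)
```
[7, 2, 9, 26]
[7, 2, 9, 26]
[7, 2, 9, 26]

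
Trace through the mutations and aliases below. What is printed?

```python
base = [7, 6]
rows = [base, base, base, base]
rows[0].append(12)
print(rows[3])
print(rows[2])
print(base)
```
[7, 6, 12]
[7, 6, 12]
[7, 6, 12]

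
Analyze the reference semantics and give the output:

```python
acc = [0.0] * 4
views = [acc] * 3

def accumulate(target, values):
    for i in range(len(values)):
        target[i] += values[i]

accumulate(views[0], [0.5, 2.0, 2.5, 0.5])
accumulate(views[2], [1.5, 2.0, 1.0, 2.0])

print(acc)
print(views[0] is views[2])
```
[2.0, 4.0, 3.5, 2.5]
True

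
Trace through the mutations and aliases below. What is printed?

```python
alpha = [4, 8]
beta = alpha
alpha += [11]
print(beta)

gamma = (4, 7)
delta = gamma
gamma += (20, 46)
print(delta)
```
[4, 8, 11]
(4, 7)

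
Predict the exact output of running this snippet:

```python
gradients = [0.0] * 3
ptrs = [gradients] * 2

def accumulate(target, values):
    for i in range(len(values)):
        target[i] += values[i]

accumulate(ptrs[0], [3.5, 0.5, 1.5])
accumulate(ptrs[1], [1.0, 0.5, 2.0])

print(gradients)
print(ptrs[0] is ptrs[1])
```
[4.5, 1.0, 3.5]
True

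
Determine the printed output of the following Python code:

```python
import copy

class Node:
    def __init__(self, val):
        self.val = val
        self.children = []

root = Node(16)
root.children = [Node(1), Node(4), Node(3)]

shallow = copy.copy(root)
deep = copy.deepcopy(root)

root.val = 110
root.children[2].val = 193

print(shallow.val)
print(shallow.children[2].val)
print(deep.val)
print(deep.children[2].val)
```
16
193
16
3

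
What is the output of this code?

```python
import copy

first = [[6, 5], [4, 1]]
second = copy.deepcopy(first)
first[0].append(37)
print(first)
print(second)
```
[[6, 5, 37], [4, 1]]
[[6, 5], [4, 1]]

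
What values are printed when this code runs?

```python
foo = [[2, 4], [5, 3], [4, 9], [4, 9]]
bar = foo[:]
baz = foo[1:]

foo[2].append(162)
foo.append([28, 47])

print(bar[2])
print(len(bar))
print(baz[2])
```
[4, 9, 162]
4
[4, 9]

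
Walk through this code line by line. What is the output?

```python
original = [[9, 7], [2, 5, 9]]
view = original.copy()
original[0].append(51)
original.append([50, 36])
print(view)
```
[[9, 7, 51], [2, 5, 9]]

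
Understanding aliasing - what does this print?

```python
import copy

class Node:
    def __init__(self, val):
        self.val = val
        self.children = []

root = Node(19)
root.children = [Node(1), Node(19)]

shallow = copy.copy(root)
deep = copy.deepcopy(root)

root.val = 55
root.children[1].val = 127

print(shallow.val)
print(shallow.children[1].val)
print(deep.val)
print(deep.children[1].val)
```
19
127
19
19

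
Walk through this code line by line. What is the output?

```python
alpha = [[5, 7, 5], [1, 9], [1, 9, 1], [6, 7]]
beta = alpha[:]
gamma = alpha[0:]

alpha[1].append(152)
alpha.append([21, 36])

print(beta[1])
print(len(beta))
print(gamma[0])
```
[1, 9, 152]
4
[5, 7, 5]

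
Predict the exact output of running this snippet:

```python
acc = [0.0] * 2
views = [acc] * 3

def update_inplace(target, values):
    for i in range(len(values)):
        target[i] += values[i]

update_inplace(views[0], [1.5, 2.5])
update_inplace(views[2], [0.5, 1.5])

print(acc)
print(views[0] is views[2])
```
[2.0, 4.0]
True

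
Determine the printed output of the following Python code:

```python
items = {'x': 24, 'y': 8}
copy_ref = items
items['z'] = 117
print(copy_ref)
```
{'x': 24, 'y': 8, 'z': 117}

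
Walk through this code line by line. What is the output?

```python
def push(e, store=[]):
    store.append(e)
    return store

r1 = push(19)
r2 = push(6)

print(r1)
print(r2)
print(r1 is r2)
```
[19, 6]
[19, 6]
True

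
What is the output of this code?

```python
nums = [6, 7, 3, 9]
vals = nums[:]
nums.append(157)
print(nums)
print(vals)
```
[6, 7, 3, 9, 157]
[6, 7, 3, 9]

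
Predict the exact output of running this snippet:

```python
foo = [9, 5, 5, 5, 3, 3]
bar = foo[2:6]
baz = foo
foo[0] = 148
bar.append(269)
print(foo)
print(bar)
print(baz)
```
[148, 5, 5, 5, 3, 3]
[5, 5, 3, 3, 269]
[148, 5, 5, 5, 3, 3]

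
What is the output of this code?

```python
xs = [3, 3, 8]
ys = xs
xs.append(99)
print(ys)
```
[3, 3, 8, 99]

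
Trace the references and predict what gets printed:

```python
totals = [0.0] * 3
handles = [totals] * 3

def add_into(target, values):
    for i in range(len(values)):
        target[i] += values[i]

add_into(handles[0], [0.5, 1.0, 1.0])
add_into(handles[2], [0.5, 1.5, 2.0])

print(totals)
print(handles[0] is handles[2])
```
[1.0, 2.5, 3.0]
True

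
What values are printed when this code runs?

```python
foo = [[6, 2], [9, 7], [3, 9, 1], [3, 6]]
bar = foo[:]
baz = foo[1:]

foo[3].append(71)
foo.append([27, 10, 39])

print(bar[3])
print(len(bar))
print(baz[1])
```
[3, 6, 71]
4
[3, 9, 1]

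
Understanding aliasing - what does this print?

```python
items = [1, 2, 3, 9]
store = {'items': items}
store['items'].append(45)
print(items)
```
[1, 2, 3, 9, 45]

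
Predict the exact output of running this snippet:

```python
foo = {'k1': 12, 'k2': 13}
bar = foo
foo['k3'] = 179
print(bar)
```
{'k1': 12, 'k2': 13, 'k3': 179}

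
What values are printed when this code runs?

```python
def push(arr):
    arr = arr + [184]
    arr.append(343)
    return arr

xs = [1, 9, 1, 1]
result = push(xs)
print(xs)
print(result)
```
[1, 9, 1, 1]
[1, 9, 1, 1, 184, 343]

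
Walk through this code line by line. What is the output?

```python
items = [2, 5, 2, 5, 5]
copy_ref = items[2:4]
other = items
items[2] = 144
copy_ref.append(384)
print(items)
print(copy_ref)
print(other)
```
[2, 5, 144, 5, 5]
[2, 5, 384]
[2, 5, 144, 5, 5]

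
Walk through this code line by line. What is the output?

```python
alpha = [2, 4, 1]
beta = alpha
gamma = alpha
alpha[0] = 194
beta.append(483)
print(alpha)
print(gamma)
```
[194, 4, 1, 483]
[194, 4, 1, 483]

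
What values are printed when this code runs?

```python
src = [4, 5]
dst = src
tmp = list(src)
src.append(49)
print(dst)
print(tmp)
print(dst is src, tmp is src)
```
[4, 5, 49]
[4, 5]
True False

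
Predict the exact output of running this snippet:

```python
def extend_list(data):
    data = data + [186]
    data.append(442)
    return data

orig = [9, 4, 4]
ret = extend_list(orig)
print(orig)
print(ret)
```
[9, 4, 4]
[9, 4, 4, 186, 442]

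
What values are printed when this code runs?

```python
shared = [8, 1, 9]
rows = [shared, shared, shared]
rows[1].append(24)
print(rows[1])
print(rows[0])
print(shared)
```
[8, 1, 9, 24]
[8, 1, 9, 24]
[8, 1, 9, 24]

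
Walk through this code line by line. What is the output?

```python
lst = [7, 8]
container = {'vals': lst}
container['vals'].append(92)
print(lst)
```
[7, 8, 92]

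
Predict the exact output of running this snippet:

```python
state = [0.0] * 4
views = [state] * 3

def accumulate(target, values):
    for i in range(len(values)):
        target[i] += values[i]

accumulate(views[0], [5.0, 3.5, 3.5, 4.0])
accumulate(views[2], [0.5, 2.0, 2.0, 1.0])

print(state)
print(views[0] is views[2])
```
[5.5, 5.5, 5.5, 5.0]
True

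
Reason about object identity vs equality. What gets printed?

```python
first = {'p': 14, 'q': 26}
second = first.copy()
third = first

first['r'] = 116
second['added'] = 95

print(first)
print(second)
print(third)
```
{'p': 14, 'q': 26, 'r': 116}
{'p': 14, 'q': 26, 'added': 95}
{'p': 14, 'q': 26, 'r': 116}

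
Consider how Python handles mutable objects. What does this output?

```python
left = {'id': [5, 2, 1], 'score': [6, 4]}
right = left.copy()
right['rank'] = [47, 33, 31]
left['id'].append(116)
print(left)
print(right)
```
{'id': [5, 2, 1, 116], 'score': [6, 4]}
{'id': [5, 2, 1, 116], 'score': [6, 4], 'rank': [47, 33, 31]}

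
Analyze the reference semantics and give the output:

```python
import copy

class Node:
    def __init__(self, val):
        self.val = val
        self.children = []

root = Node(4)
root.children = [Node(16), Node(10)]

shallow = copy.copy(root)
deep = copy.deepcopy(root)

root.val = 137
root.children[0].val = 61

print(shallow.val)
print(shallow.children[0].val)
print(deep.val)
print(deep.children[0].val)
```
4
61
4
16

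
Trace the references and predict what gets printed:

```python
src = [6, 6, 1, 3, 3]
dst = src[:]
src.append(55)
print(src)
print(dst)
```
[6, 6, 1, 3, 3, 55]
[6, 6, 1, 3, 3]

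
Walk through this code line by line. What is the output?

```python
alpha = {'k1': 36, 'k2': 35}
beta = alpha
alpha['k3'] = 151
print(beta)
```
{'k1': 36, 'k2': 35, 'k3': 151}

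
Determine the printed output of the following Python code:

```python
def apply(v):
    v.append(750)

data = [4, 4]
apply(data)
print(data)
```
[4, 4, 750]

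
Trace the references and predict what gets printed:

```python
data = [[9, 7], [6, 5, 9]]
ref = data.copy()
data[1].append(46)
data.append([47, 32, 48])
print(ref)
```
[[9, 7], [6, 5, 9, 46]]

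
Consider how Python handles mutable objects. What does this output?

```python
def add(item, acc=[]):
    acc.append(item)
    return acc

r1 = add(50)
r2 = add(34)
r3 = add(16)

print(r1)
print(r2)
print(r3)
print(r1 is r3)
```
[50, 34, 16]
[50, 34, 16]
[50, 34, 16]
True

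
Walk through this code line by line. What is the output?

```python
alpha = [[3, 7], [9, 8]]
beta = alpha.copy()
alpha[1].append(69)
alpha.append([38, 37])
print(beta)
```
[[3, 7], [9, 8, 69]]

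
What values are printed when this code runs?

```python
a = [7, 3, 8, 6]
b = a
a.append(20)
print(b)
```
[7, 3, 8, 6, 20]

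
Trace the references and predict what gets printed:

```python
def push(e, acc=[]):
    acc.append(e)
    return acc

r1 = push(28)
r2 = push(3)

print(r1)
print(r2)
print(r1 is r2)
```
[28, 3]
[28, 3]
True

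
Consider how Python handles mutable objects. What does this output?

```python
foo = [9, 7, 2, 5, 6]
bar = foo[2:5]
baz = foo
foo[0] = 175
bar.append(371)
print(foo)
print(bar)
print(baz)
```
[175, 7, 2, 5, 6]
[2, 5, 6, 371]
[175, 7, 2, 5, 6]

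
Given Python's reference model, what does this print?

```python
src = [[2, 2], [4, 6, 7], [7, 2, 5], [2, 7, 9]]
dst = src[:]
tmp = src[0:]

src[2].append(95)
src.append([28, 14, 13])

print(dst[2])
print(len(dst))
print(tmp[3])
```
[7, 2, 5, 95]
4
[2, 7, 9]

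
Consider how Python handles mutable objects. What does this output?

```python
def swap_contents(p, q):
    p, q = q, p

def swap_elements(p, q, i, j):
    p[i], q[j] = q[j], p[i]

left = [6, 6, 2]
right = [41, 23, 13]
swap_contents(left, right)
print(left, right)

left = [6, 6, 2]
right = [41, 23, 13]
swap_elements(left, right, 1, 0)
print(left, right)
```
[6, 6, 2] [41, 23, 13]
[6, 41, 2] [6, 23, 13]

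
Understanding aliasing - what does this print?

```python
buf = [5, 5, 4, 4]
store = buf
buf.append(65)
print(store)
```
[5, 5, 4, 4, 65]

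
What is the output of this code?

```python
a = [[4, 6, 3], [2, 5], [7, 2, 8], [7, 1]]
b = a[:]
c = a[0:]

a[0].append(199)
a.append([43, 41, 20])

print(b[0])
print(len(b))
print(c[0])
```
[4, 6, 3, 199]
4
[4, 6, 3, 199]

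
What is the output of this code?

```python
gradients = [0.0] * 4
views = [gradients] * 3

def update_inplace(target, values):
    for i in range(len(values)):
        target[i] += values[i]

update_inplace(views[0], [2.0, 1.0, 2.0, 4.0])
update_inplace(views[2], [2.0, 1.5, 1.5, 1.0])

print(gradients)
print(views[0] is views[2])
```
[4.0, 2.5, 3.5, 5.0]
True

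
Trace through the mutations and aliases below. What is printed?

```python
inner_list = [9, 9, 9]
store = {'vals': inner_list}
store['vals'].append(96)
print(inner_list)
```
[9, 9, 9, 96]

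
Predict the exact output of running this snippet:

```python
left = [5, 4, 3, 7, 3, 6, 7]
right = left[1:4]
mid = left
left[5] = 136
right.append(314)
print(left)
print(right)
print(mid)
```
[5, 4, 3, 7, 3, 136, 7]
[4, 3, 7, 314]
[5, 4, 3, 7, 3, 136, 7]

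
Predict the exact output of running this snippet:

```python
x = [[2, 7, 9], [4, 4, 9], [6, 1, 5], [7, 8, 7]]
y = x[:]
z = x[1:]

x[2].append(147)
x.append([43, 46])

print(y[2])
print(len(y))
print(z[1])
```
[6, 1, 5, 147]
4
[6, 1, 5, 147]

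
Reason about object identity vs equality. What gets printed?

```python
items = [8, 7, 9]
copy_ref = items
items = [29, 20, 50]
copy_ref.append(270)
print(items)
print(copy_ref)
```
[29, 20, 50]
[8, 7, 9, 270]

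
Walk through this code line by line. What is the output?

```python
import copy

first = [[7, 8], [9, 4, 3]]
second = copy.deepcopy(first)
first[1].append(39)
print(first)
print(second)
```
[[7, 8], [9, 4, 3, 39]]
[[7, 8], [9, 4, 3]]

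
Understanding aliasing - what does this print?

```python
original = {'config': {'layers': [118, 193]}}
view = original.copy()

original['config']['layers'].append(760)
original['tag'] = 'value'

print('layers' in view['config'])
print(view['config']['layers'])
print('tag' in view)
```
True
[118, 193, 760]
False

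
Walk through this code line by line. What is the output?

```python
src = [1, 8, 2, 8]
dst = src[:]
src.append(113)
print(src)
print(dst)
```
[1, 8, 2, 8, 113]
[1, 8, 2, 8]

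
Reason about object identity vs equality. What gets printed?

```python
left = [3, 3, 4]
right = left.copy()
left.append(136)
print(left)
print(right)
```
[3, 3, 4, 136]
[3, 3, 4]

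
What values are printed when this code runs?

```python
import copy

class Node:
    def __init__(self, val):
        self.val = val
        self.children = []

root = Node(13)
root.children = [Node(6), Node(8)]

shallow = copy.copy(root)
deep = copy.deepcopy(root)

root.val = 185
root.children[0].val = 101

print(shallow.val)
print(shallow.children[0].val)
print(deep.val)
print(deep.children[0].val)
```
13
101
13
6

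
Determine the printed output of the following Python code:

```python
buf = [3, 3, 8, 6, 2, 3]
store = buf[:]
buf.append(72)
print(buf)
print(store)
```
[3, 3, 8, 6, 2, 3, 72]
[3, 3, 8, 6, 2, 3]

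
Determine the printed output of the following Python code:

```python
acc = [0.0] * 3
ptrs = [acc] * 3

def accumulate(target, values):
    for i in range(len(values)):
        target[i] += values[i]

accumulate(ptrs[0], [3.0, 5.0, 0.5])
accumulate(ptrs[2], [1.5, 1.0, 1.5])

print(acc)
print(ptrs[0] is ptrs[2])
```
[4.5, 6.0, 2.0]
True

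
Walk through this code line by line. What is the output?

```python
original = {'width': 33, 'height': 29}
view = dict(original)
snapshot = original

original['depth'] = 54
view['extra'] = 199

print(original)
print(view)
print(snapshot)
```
{'width': 33, 'height': 29, 'depth': 54}
{'width': 33, 'height': 29, 'extra': 199}
{'width': 33, 'height': 29, 'depth': 54}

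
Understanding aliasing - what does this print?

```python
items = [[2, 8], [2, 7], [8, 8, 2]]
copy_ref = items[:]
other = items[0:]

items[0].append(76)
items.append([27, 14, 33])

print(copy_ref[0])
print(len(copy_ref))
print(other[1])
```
[2, 8, 76]
3
[2, 7]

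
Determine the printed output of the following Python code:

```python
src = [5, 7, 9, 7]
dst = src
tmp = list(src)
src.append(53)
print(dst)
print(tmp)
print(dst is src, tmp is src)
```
[5, 7, 9, 7, 53]
[5, 7, 9, 7]
True False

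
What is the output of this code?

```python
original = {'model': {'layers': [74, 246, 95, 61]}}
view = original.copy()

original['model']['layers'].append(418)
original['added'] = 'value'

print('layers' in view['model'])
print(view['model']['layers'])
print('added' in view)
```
True
[74, 246, 95, 61, 418]
False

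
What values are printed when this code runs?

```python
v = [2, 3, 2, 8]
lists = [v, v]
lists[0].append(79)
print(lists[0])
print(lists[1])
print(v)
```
[2, 3, 2, 8, 79]
[2, 3, 2, 8, 79]
[2, 3, 2, 8, 79]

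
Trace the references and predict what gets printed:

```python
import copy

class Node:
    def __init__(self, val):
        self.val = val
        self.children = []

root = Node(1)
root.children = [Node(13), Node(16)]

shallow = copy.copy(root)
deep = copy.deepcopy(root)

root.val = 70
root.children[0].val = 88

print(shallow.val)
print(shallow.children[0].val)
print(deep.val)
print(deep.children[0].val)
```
1
88
1
13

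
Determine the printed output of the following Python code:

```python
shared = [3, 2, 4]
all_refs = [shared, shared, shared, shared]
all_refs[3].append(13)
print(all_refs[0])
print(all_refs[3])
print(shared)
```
[3, 2, 4, 13]
[3, 2, 4, 13]
[3, 2, 4, 13]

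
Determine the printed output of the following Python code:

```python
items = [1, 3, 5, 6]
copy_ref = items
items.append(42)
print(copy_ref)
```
[1, 3, 5, 6, 42]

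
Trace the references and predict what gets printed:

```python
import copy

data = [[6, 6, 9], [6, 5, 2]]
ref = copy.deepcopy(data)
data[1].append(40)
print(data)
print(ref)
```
[[6, 6, 9], [6, 5, 2, 40]]
[[6, 6, 9], [6, 5, 2]]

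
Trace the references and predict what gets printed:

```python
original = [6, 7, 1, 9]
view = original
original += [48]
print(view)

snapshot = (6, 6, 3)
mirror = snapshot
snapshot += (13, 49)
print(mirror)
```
[6, 7, 1, 9, 48]
(6, 6, 3)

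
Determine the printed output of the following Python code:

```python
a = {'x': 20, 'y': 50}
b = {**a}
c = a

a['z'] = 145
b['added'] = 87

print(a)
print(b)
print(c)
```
{'x': 20, 'y': 50, 'z': 145}
{'x': 20, 'y': 50, 'added': 87}
{'x': 20, 'y': 50, 'z': 145}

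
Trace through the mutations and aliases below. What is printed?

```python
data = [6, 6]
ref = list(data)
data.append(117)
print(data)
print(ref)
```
[6, 6, 117]
[6, 6]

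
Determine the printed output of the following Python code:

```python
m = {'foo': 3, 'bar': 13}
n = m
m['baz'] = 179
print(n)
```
{'foo': 3, 'bar': 13, 'baz': 179}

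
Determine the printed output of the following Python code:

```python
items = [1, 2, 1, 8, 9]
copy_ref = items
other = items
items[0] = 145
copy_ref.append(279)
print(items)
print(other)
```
[145, 2, 1, 8, 9, 279]
[145, 2, 1, 8, 9, 279]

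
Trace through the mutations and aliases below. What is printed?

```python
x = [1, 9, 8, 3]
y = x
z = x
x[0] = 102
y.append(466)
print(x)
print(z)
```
[102, 9, 8, 3, 466]
[102, 9, 8, 3, 466]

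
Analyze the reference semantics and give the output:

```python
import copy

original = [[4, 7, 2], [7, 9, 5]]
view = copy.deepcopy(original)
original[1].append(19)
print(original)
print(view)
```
[[4, 7, 2], [7, 9, 5, 19]]
[[4, 7, 2], [7, 9, 5]]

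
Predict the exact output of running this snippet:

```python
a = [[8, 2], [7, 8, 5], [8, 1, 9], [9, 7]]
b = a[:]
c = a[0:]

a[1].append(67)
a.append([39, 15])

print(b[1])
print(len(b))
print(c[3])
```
[7, 8, 5, 67]
4
[9, 7]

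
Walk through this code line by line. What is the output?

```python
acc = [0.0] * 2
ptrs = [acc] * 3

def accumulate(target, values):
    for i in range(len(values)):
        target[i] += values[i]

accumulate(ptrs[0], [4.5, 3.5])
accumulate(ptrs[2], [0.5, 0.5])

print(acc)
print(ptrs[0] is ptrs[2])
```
[5.0, 4.0]
True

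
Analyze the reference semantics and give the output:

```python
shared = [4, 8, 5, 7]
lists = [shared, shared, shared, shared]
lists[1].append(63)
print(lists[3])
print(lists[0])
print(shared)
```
[4, 8, 5, 7, 63]
[4, 8, 5, 7, 63]
[4, 8, 5, 7, 63]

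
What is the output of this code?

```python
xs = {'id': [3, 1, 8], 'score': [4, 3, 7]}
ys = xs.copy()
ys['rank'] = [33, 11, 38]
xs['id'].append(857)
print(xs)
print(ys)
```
{'id': [3, 1, 8, 857], 'score': [4, 3, 7]}
{'id': [3, 1, 8, 857], 'score': [4, 3, 7], 'rank': [33, 11, 38]}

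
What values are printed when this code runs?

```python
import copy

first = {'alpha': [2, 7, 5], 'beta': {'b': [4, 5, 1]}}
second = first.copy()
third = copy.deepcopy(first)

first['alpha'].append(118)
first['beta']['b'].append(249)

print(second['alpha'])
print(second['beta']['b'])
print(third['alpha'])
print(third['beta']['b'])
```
[2, 7, 5, 118]
[4, 5, 1, 249]
[2, 7, 5]
[4, 5, 1]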